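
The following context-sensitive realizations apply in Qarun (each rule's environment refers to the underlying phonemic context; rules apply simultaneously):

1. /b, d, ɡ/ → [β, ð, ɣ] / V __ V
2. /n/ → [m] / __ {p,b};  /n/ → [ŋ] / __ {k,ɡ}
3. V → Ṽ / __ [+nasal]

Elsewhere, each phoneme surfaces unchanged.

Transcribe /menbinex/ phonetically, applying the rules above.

/e/ (between /m/ and /n/) occurs before a nasal consonant → [ẽ] by rule 3.
/n/ meets the environment for rule 2 (before a labial or velar stop) → [m].
/b/ — between /n/ and /i/; rule 1 does not apply here → [b].
/i/ (between /b/ and /n/): before a nasal consonant, so rule 3 applies → [ĩ].
/n/ — between /i/ and /e/; rule 2 does not apply here → [n].
/e/ — between /n/ and /x/; rule 3 does not apply here → [e].

[mẽmbĩnex]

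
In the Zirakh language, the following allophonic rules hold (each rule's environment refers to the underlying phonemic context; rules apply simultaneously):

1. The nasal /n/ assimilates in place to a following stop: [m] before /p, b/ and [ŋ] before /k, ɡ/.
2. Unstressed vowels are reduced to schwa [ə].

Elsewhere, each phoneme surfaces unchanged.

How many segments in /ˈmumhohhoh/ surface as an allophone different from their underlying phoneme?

2

Segments that undergo a rule: /o/ → [ə] (rule 2); /o/ → [ə] (rule 2).
All other segments surface unchanged.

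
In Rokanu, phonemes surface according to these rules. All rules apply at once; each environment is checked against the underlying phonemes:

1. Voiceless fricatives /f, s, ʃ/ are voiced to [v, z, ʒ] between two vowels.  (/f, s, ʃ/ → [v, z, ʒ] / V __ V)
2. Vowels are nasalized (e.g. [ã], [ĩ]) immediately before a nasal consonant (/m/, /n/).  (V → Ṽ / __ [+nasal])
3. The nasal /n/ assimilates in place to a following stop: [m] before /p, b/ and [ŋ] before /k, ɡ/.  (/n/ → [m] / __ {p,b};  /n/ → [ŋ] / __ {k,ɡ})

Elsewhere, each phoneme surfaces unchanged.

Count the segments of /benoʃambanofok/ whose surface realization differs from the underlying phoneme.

5

Segments that undergo a rule: /e/ → [ẽ] (rule 2); /ʃ/ → [ʒ] (rule 1); /a/ → [ã] (rule 2); /a/ → [ã] (rule 2); /f/ → [v] (rule 1).
All other segments surface unchanged.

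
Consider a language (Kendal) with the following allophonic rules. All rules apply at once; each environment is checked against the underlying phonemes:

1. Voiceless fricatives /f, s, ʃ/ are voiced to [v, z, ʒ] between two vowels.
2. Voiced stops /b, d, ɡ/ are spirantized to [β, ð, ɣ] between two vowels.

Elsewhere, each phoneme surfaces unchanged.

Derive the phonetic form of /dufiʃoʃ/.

/d/ (word-initial) fails the environment for rule 2, so it stays [d].
/f/ (between /u/ and /i/): between two vowels, so rule 1 applies → [v].
/ʃ/ (between /i/ and /o/) occurs between two vowels → [ʒ] by rule 1.
/ʃ/ (word-final): rule 1 targets it, but not between two vowels → unchanged [ʃ].

[duviʒoʃ]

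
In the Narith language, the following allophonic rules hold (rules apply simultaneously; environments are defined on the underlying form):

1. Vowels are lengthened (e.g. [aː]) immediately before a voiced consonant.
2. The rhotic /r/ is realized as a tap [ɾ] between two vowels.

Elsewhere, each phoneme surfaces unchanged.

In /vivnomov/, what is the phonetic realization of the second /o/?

[oː]

/o/ (between /m/ and /v/): before a voiced consonant, so rule 1 applies → [oː].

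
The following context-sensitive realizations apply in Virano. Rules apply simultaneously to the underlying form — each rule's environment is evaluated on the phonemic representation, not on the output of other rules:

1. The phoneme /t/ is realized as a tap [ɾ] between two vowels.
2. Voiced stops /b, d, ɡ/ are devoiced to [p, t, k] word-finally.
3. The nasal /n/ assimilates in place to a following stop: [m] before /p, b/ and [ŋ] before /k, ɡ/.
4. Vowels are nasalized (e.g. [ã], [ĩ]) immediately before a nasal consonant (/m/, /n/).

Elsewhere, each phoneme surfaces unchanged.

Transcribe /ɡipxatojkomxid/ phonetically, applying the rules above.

[ɡipxaɾojkõmxit]

/ɡ/ (word-initial) is in the target of rule 2 but the environment (word-finally) is not met → [ɡ].
/i/ — between /ɡ/ and /p/; rule 4 does not apply here → [i].
/p/ (between /i/ and /x/) is unaffected → [p].
/x/ (between /p/ and /a/) is unaffected → [x].
/a/ (between /x/ and /t/) fails the environment for rule 4, so it stays [a].
/t/ (between /a/ and /o/): between two vowels, so rule 1 applies → [ɾ].
/o/ (between /t/ and /j/): rule 4 targets it, but not before a nasal consonant → unchanged [o].
/j/ stays [j].
/k/ (between /j/ and /o/) is unaffected → [k].
/o/ — between /k/ and /m/, before a nasal consonant — surfaces as [õ] (rule 4).
/m/ (between /o/ and /x/) is unaffected → [m].
/x/ (between /m/ and /i/): no rule targets it → [x].
/i/ — between /x/ and /d/; rule 4 does not apply here → [i].
/d/ (word-final) occurs word-finally → [t] by rule 2.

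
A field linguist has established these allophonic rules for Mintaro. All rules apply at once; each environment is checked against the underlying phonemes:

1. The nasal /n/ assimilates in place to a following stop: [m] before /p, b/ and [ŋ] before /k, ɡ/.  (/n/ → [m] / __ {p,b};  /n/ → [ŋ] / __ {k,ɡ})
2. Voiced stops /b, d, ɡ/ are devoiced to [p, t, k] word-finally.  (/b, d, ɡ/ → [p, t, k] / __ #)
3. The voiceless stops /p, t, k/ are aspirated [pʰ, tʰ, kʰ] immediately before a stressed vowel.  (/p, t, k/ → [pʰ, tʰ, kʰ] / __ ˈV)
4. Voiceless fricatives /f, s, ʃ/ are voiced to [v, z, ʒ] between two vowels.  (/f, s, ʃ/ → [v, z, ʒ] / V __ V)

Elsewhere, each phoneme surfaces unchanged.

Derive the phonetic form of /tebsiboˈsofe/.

[tebsiboˈzove]

/t/ (word-initial) fails the environment for rule 3, so it stays [t].
/e/ stays [e].
/b/ (between /e/ and /s/) is in the target of rule 2 but the environment (word-finally) is not met → [b].
/s/ — between /b/ and /i/; rule 4 does not apply here → [s].
/i/ — not in any rule's target class → [i].
/b/ (between /i/ and /o/): rule 2 targets it, but not word-finally → unchanged [b].
/o/ stays [o].
/s/ (between /o/ and /o/) occurs between two vowels → [z] by rule 4.
/o/ (between /s/ and /f/): no rule targets it → [o].
/f/ meets the environment for rule 4 (between two vowels) → [v].
/e/ stays [e].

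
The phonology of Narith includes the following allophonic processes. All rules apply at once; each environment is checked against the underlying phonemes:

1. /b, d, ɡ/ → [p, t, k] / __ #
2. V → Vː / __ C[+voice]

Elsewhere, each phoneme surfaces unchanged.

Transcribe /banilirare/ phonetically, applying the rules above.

[baːniːliːraːre]

/b/ (word-initial) fails the environment for rule 1, so it stays [b].
/a/ (between /b/ and /n/): before a voiced consonant, so rule 2 applies → [aː].
/i/ — between /n/ and /l/, before a voiced consonant — surfaces as [iː] (rule 2).
/i/ meets the environment for rule 2 (before a voiced consonant) → [iː].
/a/ (between /r/ and /r/): before a voiced consonant, so rule 2 applies → [aː].
/e/ — word-final; rule 2 does not apply here → [e].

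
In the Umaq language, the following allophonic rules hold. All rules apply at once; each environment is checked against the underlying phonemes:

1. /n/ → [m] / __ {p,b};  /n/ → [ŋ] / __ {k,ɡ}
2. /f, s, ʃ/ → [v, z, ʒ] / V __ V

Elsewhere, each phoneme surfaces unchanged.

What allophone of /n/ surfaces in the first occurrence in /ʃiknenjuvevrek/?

[n]

/n/ — between /k/ and /e/; rule 1 does not apply here → [n].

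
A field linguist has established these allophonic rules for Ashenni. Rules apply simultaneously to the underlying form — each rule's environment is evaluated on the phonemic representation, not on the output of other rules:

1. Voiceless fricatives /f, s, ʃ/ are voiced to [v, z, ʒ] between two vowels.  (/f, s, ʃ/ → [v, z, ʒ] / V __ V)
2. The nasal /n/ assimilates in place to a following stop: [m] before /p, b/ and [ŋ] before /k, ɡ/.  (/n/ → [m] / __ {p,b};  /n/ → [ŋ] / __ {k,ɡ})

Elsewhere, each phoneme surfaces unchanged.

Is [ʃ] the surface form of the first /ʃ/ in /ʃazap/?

Yes

/ʃ/ (word-initial) fails the environment for rule 1, so it stays [ʃ].
The actual realization is [ʃ], which matches [ʃ].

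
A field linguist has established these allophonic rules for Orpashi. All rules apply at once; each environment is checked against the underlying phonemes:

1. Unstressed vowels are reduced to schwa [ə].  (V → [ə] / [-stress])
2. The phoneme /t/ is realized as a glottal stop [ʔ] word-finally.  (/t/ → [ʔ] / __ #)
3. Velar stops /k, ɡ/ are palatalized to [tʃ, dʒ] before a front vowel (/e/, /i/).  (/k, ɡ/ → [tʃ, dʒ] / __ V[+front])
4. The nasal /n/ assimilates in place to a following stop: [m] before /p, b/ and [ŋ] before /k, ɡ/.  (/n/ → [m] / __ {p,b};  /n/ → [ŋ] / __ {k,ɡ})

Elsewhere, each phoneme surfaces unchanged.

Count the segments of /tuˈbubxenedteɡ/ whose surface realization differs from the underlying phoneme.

4

Segments that undergo a rule: /u/ → [ə] (rule 1); /e/ → [ə] (rule 1); /e/ → [ə] (rule 1); /e/ → [ə] (rule 1).
All other segments surface unchanged.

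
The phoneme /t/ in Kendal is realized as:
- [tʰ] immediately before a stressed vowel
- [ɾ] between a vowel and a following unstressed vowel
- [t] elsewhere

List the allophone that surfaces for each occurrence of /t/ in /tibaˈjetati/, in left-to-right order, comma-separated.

[t], [ɾ], [ɾ]

Occurrence 1 (position 1): no conditioning environment matches → elsewhere allophone [t].
Occurrence 2 (position 7): between a vowel and an unstressed vowel → [ɾ].
Occurrence 3 (position 9): between a vowel and an unstressed vowel → [ɾ].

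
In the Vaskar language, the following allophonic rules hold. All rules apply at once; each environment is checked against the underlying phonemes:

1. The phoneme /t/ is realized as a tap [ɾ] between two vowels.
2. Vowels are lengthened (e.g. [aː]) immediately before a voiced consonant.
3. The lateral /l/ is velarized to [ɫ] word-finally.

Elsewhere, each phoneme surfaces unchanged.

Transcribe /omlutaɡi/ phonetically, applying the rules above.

Rule 2 applies to /o/ (word-initial: before a voiced consonant) → [oː].
/l/ (between /m/ and /u/) fails the environment for rule 3, so it stays [l].
/u/ — between /l/ and /t/; rule 2 does not apply here → [u].
Rule 1 applies to /t/ (between /u/ and /a/: between two vowels) → [ɾ].
Rule 2 applies to /a/ (between /t/ and /ɡ/: before a voiced consonant) → [aː].
/i/ (word-final) is in the target of rule 2 but the environment (before a voiced consonant) is not met → [i].

[oːmluɾaːɡi]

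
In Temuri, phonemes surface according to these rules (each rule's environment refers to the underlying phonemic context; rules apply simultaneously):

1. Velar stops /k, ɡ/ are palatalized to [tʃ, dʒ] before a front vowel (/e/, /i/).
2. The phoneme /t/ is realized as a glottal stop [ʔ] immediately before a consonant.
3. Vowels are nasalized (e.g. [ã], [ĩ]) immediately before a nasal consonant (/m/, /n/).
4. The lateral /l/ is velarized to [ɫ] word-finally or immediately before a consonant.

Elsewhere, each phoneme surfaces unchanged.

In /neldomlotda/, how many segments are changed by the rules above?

3

Segments that undergo a rule: /l/ → [ɫ] (rule 4); /o/ → [õ] (rule 3); /t/ → [ʔ] (rule 2).
All other segments surface unchanged.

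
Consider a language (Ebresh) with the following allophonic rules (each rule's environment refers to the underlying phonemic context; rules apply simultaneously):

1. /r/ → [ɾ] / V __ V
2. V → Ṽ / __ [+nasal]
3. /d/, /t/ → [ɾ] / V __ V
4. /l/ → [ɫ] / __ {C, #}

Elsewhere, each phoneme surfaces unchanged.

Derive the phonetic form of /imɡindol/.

[ĩmɡĩndoɫ]

/i/ meets the environment for rule 2 (before a nasal consonant) → [ĩ].
Rule 2 applies to /i/ (between /ɡ/ and /n/: before a nasal consonant) → [ĩ].
/d/ — between /n/ and /o/; rule 3 does not apply here → [d].
/o/ — between /d/ and /l/; rule 2 does not apply here → [o].
Rule 4 applies to /l/ (word-final: word-finally or immediately before a consonant) → [ɫ].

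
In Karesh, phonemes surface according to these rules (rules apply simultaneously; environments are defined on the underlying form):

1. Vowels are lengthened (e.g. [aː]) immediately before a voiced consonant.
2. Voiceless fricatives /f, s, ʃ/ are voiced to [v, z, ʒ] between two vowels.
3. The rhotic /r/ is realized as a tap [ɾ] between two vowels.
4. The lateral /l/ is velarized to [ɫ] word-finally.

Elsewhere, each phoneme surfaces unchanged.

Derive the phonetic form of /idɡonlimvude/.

/i/ (word-initial) occurs before a voiced consonant → [iː] by rule 1.
/d/ (between /i/ and /ɡ/) is unaffected → [d].
/ɡ/ — not in any rule's target class → [ɡ].
/o/ meets the environment for rule 1 (before a voiced consonant) → [oː].
/n/ stays [n].
/l/ — between /n/ and /i/; rule 4 does not apply here → [l].
Rule 1 applies to /i/ (between /l/ and /m/: before a voiced consonant) → [iː].
/m/ stays [m].
/v/ (between /m/ and /u/) is unaffected → [v].
/u/ meets the environment for rule 1 (before a voiced consonant) → [uː].
/d/ stays [d].
/e/ (word-final) fails the environment for rule 1, so it stays [e].

[iːdɡoːnliːmvuːde]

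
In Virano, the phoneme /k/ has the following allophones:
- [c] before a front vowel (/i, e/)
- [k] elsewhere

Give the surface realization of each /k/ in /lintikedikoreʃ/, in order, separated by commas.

Occurrence 1 (position 6): before a front vowel → [c].
Occurrence 2 (position 10): no conditioning environment matches → elsewhere allophone [k].

[c], [k]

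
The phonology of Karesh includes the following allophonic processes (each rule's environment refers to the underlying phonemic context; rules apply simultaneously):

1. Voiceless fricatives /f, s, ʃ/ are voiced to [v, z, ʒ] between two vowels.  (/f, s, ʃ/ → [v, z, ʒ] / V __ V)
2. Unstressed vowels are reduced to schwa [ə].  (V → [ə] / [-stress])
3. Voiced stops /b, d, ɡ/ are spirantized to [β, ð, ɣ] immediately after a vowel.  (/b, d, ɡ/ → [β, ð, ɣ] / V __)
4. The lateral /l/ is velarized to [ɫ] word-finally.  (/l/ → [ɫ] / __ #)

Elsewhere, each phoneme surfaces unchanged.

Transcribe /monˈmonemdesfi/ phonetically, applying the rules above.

[mənˈmonəmdəsfə]

/m/ (word-initial): no rule targets it → [m].
/o/ meets the environment for rule 2 (in an unstressed syllable) → [ə].
/n/ stays [n].
/m/ (between /n/ and /o/) is unaffected → [m].
/o/ (between /m/ and /n/) fails the environment for rule 2, so it stays [o].
/n/ (between /o/ and /e/): no rule targets it → [n].
/e/ meets the environment for rule 2 (in an unstressed syllable) → [ə].
/m/ (between /e/ and /d/) is unaffected → [m].
/d/ (between /m/ and /e/): rule 3 targets it, but not immediately after a vowel → unchanged [d].
/e/ (between /d/ and /s/): in an unstressed syllable, so rule 2 applies → [ə].
/s/ (between /e/ and /f/): rule 1 targets it, but not between two vowels → unchanged [s].
/f/ (between /s/ and /i/): rule 1 targets it, but not between two vowels → unchanged [f].
/i/ meets the environment for rule 2 (in an unstressed syllable) → [ə].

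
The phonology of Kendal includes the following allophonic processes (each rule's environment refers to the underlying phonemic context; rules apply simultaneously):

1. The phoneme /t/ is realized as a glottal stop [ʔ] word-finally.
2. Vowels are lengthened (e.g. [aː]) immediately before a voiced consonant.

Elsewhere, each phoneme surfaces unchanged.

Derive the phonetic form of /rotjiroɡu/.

/o/ (between /r/ and /t/) fails the environment for rule 2, so it stays [o].
/t/ — between /o/ and /j/; rule 1 does not apply here → [t].
/i/ (between /j/ and /r/): before a voiced consonant, so rule 2 applies → [iː].
Rule 2 applies to /o/ (between /r/ and /ɡ/: before a voiced consonant) → [oː].
/u/ — word-final; rule 2 does not apply here → [u].

[rotjiːroːɡu]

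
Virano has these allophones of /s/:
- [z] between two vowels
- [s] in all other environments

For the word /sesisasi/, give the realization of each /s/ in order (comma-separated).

[s], [z], [z], [z]

Occurrence 1 (position 1): no conditioning environment matches → elsewhere allophone [s].
Occurrence 2 (position 3): between two vowels → [z].
Occurrence 3 (position 5): between two vowels → [z].
Occurrence 4 (position 7): between two vowels → [z].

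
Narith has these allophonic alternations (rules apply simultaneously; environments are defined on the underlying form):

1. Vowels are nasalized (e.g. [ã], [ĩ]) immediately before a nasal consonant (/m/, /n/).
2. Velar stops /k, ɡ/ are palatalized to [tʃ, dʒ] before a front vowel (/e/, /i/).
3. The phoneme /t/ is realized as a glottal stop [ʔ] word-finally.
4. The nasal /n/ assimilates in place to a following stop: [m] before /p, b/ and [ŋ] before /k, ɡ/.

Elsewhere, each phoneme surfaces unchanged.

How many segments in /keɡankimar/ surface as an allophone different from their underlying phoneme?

Segments that undergo a rule: /k/ → [tʃ] (rule 2); /a/ → [ã] (rule 1); /n/ → [ŋ] (rule 4); /k/ → [tʃ] (rule 2); /i/ → [ĩ] (rule 1).
All other segments surface unchanged.

5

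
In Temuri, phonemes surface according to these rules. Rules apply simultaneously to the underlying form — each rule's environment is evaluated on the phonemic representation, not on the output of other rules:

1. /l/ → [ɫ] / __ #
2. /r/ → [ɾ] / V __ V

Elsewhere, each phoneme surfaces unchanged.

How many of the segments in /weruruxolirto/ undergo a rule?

2

Segments that undergo a rule: /r/ → [ɾ] (rule 2); /r/ → [ɾ] (rule 2).
All other segments surface unchanged.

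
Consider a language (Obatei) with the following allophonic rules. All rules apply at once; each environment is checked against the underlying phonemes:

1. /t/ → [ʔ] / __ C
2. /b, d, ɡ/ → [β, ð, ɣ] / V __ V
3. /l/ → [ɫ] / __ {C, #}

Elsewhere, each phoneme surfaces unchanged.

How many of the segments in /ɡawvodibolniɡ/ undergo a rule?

Segments that undergo a rule: /d/ → [ð] (rule 2); /b/ → [β] (rule 2); /l/ → [ɫ] (rule 3).
All other segments surface unchanged.

3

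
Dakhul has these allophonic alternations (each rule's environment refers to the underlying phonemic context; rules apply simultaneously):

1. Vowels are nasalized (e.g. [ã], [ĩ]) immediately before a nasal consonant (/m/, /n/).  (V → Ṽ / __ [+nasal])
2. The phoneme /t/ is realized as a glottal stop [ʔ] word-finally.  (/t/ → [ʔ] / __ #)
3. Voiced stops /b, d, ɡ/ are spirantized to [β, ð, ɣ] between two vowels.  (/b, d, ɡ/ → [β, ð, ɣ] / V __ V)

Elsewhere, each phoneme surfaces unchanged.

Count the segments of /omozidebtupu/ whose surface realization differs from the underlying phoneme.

2

Segments that undergo a rule: /o/ → [õ] (rule 1); /d/ → [ð] (rule 3).
All other segments surface unchanged.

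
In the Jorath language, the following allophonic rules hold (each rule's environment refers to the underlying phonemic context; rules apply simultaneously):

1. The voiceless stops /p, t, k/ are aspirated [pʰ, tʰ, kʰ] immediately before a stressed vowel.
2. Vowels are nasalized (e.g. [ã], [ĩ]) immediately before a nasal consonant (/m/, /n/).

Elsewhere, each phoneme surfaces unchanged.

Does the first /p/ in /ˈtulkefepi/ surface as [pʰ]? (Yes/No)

/p/ (between /e/ and /i/) is in the target of rule 1 but the environment (immediately before a stressed vowel) is not met → [p].
The actual realization is [p], not [pʰ].

No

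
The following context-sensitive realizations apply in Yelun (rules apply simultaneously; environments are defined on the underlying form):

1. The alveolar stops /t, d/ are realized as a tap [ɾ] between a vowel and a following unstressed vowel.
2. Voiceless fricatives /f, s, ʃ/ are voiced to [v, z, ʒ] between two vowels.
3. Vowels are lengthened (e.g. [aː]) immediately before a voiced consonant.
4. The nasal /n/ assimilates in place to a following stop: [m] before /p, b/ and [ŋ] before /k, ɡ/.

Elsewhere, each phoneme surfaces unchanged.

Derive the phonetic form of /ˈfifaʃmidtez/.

/f/ (word-initial): rule 2 targets it, but not between two vowels → unchanged [f].
/i/ (between /f/ and /f/) fails the environment for rule 3, so it stays [i].
/f/ meets the environment for rule 2 (between two vowels) → [v].
/a/ (between /f/ and /ʃ/) fails the environment for rule 3, so it stays [a].
/ʃ/ (between /a/ and /m/) fails the environment for rule 2, so it stays [ʃ].
/m/ stays [m].
/i/ (between /m/ and /d/) occurs before a voiced consonant → [iː] by rule 3.
/d/ (between /i/ and /t/) fails the environment for rule 1, so it stays [d].
/t/ — between /d/ and /e/; rule 1 does not apply here → [t].
/e/ (between /t/ and /z/): before a voiced consonant, so rule 3 applies → [eː].
/z/ — not in any rule's target class → [z].

[ˈfivaʃmiːdteːz]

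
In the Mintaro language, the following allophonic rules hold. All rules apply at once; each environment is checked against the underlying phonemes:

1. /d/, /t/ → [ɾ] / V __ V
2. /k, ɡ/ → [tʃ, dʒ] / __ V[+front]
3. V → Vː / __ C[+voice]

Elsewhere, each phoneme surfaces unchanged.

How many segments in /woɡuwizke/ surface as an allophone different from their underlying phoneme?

4

Segments that undergo a rule: /o/ → [oː] (rule 3); /u/ → [uː] (rule 3); /i/ → [iː] (rule 3); /k/ → [tʃ] (rule 2).
All other segments surface unchanged.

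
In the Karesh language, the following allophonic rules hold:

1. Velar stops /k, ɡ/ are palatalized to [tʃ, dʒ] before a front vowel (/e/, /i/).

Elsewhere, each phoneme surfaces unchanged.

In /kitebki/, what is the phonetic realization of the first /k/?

/k/ — word-initial, before a front vowel — surfaces as [tʃ] (rule 1).

[tʃ]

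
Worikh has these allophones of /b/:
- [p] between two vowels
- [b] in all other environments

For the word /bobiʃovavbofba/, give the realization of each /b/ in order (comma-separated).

Occurrence 1 (position 1): no conditioning environment matches → elsewhere allophone [b].
Occurrence 2 (position 3): between two vowels → [p].
Occurrence 3 (position 10): no conditioning environment matches → elsewhere allophone [b].
Occurrence 4 (position 13): no conditioning environment matches → elsewhere allophone [b].

[b], [p], [b], [b]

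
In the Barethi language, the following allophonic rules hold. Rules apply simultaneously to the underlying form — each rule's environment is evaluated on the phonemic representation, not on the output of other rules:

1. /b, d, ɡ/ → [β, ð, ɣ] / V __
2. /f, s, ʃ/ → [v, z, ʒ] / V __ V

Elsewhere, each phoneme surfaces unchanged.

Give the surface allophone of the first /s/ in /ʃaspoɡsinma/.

/s/ — between /a/ and /p/; rule 2 does not apply here → [s].

[s]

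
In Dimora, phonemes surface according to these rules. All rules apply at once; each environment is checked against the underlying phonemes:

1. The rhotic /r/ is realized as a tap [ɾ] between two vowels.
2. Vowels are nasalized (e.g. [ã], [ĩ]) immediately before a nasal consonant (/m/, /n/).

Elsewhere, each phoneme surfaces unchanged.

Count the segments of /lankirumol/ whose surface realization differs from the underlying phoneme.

Segments that undergo a rule: /a/ → [ã] (rule 2); /r/ → [ɾ] (rule 1); /u/ → [ũ] (rule 2).
All other segments surface unchanged.

3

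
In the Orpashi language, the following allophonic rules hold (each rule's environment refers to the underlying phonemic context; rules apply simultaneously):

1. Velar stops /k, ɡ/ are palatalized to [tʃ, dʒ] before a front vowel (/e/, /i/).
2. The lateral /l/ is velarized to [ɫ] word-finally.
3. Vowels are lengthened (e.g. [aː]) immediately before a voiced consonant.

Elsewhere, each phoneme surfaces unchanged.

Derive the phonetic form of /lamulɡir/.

[laːmuːldʒiːr]

/l/ (word-initial) fails the environment for rule 2, so it stays [l].
Rule 3 applies to /a/ (between /l/ and /m/: before a voiced consonant) → [aː].
/u/ (between /m/ and /l/): before a voiced consonant, so rule 3 applies → [uː].
/l/ (between /u/ and /ɡ/): rule 2 targets it, but not word-finally → unchanged [l].
/ɡ/ — between /l/ and /i/, before a front vowel — surfaces as [dʒ] (rule 1).
/i/ (between /ɡ/ and /r/): before a voiced consonant, so rule 3 applies → [iː].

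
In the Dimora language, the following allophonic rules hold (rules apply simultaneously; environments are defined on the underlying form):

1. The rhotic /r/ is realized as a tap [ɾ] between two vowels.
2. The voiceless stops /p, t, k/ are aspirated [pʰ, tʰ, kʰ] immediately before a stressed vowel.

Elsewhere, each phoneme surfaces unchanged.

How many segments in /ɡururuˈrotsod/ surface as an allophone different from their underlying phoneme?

3

Segments that undergo a rule: /r/ → [ɾ] (rule 1); /r/ → [ɾ] (rule 1); /r/ → [ɾ] (rule 1).
All other segments surface unchanged.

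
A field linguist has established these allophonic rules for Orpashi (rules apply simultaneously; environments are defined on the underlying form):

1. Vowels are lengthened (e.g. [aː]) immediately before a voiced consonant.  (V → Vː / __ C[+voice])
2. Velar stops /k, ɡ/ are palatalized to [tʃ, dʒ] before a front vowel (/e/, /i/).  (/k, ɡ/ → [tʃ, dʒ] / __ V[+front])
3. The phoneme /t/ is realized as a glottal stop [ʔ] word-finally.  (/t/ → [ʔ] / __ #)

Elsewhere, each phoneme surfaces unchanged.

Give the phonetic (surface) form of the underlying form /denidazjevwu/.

/d/ (word-initial) is unaffected → [d].
/e/ — between /d/ and /n/, before a voiced consonant — surfaces as [eː] (rule 1).
/n/ (between /e/ and /i/) is unaffected → [n].
Rule 1 applies to /i/ (between /n/ and /d/: before a voiced consonant) → [iː].
/d/ (between /i/ and /a/) is unaffected → [d].
/a/ (between /d/ and /z/) occurs before a voiced consonant → [aː] by rule 1.
/z/ — not in any rule's target class → [z].
/j/ (between /z/ and /e/): no rule targets it → [j].
/e/ (between /j/ and /v/): before a voiced consonant, so rule 1 applies → [eː].
/v/ (between /e/ and /w/) is unaffected → [v].
/w/ — not in any rule's target class → [w].
/u/ — word-final; rule 1 does not apply here → [u].

[deːniːdaːzjeːvwu]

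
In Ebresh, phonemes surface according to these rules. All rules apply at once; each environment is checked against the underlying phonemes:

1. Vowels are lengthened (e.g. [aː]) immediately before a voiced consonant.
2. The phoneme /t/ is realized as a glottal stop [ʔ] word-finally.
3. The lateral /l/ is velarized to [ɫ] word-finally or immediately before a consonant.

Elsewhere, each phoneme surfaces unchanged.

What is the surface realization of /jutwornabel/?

/j/ — not in any rule's target class → [j].
/u/ (between /j/ and /t/): rule 1 targets it, but not before a voiced consonant → unchanged [u].
/t/ (between /u/ and /w/): rule 2 targets it, but not word-finally → unchanged [t].
/w/ stays [w].
/o/ (between /w/ and /r/): before a voiced consonant, so rule 1 applies → [oː].
/r/ (between /o/ and /n/): no rule targets it → [r].
/n/ (between /r/ and /a/): no rule targets it → [n].
/a/ — between /n/ and /b/, before a voiced consonant — surfaces as [aː] (rule 1).
/b/ stays [b].
/e/ — between /b/ and /l/, before a voiced consonant — surfaces as [eː] (rule 1).
/l/ — word-final, word-finally or immediately before a consonant — surfaces as [ɫ] (rule 3).

[jutwoːrnaːbeːɫ]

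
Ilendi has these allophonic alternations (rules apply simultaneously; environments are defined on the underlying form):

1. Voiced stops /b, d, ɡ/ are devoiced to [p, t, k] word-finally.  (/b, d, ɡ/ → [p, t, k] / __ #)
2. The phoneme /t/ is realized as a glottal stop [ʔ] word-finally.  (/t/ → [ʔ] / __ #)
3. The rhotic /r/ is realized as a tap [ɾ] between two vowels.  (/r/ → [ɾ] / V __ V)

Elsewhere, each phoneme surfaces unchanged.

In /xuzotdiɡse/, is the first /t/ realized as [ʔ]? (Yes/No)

/t/ — between /o/ and /d/; rule 2 does not apply here → [t].
The actual realization is [t], not [ʔ].

No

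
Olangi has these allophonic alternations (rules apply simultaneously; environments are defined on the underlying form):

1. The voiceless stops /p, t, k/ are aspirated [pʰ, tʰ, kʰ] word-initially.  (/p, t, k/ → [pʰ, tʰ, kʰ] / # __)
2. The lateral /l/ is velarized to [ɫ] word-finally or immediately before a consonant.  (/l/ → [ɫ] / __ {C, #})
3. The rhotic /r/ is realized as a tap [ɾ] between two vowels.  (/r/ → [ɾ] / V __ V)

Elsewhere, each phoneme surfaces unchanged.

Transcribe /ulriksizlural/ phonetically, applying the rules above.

[uɫriksizluɾaɫ]

/u/ — not in any rule's target class → [u].
/l/ meets the environment for rule 2 (word-finally or immediately before a consonant) → [ɫ].
/r/ (between /l/ and /i/) is in the target of rule 3 but the environment (between two vowels) is not met → [r].
/i/ (between /r/ and /k/): no rule targets it → [i].
/k/ — between /i/ and /s/; rule 1 does not apply here → [k].
/s/ — not in any rule's target class → [s].
/i/ — not in any rule's target class → [i].
/z/ — not in any rule's target class → [z].
/l/ (between /z/ and /u/): rule 2 targets it, but not word-finally or immediately before a consonant → unchanged [l].
/u/ — not in any rule's target class → [u].
/r/ meets the environment for rule 3 (between two vowels) → [ɾ].
/a/ stays [a].
/l/ (word-final): word-finally or immediately before a consonant, so rule 2 applies → [ɫ].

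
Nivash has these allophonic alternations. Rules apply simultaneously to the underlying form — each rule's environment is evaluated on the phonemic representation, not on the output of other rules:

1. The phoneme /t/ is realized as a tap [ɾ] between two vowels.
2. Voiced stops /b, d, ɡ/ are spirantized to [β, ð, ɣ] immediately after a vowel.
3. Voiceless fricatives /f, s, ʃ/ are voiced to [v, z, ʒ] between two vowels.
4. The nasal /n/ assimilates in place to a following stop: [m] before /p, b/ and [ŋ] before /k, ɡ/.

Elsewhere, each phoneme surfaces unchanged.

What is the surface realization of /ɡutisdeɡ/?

[ɡuɾisdeɣ]

/ɡ/ (word-initial) is in the target of rule 2 but the environment (immediately after a vowel) is not met → [ɡ].
/u/ (between /ɡ/ and /t/) is unaffected → [u].
Rule 1 applies to /t/ (between /u/ and /i/: between two vowels) → [ɾ].
/i/ — not in any rule's target class → [i].
/s/ (between /i/ and /d/): rule 3 targets it, but not between two vowels → unchanged [s].
/d/ (between /s/ and /e/) is in the target of rule 2 but the environment (immediately after a vowel) is not met → [d].
/e/ (between /d/ and /ɡ/): no rule targets it → [e].
/ɡ/ (word-final) occurs immediately after a vowel → [ɣ] by rule 2.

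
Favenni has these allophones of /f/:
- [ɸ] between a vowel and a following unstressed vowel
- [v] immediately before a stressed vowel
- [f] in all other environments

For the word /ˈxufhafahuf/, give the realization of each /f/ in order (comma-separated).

Occurrence 1 (position 3): no conditioning environment matches → elsewhere allophone [f].
Occurrence 2 (position 6): between a vowel and a following unstressed vowel → [ɸ].
Occurrence 3 (position 10): no conditioning environment matches → elsewhere allophone [f].

[f], [ɸ], [f]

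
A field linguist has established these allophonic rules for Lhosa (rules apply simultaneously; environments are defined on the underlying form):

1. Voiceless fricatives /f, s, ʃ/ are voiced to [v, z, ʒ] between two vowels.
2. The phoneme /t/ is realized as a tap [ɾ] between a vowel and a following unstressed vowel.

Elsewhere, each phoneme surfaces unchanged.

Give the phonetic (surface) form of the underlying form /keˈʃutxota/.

[keˈʒutxoɾa]

/k/ (word-initial): no rule targets it → [k].
/e/ (between /k/ and /ʃ/): no rule targets it → [e].
Rule 1 applies to /ʃ/ (between /e/ and /u/: between two vowels) → [ʒ].
/u/ (between /ʃ/ and /t/) is unaffected → [u].
/t/ (between /u/ and /x/) is in the target of rule 2 but the environment (between a vowel and a following unstressed vowel) is not met → [t].
/x/ (between /t/ and /o/) is unaffected → [x].
/o/ — not in any rule's target class → [o].
Rule 2 applies to /t/ (between /o/ and /a/: between a vowel and a following unstressed vowel) → [ɾ].
/a/ — not in any rule's target class → [a].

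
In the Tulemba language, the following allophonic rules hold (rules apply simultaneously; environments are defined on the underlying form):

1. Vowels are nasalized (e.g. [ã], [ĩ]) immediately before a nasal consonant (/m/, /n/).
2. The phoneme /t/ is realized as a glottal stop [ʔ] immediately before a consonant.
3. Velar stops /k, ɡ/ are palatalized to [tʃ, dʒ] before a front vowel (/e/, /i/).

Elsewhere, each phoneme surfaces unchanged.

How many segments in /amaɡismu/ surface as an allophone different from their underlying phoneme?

Segments that undergo a rule: /a/ → [ã] (rule 1); /ɡ/ → [dʒ] (rule 3).
All other segments surface unchanged.

2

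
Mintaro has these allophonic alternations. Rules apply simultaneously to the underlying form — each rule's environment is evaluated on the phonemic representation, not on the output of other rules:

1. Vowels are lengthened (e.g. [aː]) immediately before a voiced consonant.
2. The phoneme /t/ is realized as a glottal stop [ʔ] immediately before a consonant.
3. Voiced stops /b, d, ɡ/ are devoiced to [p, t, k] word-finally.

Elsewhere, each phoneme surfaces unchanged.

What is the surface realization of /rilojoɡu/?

Rule 1 applies to /i/ (between /r/ and /l/: before a voiced consonant) → [iː].
/o/ meets the environment for rule 1 (before a voiced consonant) → [oː].
/o/ (between /j/ and /ɡ/): before a voiced consonant, so rule 1 applies → [oː].
/ɡ/ (between /o/ and /u/) fails the environment for rule 3, so it stays [ɡ].
/u/ (word-final): rule 1 targets it, but not before a voiced consonant → unchanged [u].

[riːloːjoːɡu]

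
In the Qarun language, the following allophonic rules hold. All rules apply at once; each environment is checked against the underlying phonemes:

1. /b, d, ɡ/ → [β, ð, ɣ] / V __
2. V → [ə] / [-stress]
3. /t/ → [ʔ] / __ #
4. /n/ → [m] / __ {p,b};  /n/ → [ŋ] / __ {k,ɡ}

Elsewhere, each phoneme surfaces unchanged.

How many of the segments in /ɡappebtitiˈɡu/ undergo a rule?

Segments that undergo a rule: /a/ → [ə] (rule 2); /e/ → [ə] (rule 2); /b/ → [β] (rule 1); /i/ → [ə] (rule 2); /i/ → [ə] (rule 2); /ɡ/ → [ɣ] (rule 1).
All other segments surface unchanged.

6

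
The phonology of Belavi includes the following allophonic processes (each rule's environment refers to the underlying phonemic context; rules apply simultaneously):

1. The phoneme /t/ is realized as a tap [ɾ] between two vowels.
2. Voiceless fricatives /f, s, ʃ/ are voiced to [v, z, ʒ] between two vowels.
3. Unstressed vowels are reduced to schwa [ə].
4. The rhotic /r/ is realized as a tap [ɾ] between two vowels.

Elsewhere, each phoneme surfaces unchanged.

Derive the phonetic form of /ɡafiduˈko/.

[ɡəvədəˈko]

/ɡ/ — not in any rule's target class → [ɡ].
Rule 3 applies to /a/ (between /ɡ/ and /f/: in an unstressed syllable) → [ə].
/f/ (between /a/ and /i/) occurs between two vowels → [v] by rule 2.
/i/ (between /f/ and /d/) occurs in an unstressed syllable → [ə] by rule 3.
/d/ (between /i/ and /u/) is unaffected → [d].
/u/ (between /d/ and /k/) occurs in an unstressed syllable → [ə] by rule 3.
/k/ (between /u/ and /o/): no rule targets it → [k].
/o/ (word-final) fails the environment for rule 3, so it stays [o].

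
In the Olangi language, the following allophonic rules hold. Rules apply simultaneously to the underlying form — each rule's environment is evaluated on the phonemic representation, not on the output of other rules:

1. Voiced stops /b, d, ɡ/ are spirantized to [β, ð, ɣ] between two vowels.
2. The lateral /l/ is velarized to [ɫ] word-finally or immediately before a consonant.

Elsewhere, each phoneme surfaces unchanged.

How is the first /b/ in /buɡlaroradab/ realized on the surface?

[b]

/b/ (word-initial) is in the target of rule 1 but the environment (between two vowels) is not met → [b].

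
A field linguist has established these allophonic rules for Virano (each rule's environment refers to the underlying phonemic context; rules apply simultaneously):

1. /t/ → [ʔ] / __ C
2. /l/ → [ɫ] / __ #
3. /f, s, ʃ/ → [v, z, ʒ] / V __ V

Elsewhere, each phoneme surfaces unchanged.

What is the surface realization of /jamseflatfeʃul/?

/j/ stays [j].
/a/ — not in any rule's target class → [a].
/m/ (between /a/ and /s/): no rule targets it → [m].
/s/ (between /m/ and /e/): rule 3 targets it, but not between two vowels → unchanged [s].
/e/ stays [e].
/f/ — between /e/ and /l/; rule 3 does not apply here → [f].
/l/ (between /f/ and /a/) fails the environment for rule 2, so it stays [l].
/a/ (between /l/ and /t/): no rule targets it → [a].
Rule 1 applies to /t/ (between /a/ and /f/: immediately before a consonant) → [ʔ].
/f/ — between /t/ and /e/; rule 3 does not apply here → [f].
/e/ (between /f/ and /ʃ/): no rule targets it → [e].
/ʃ/ — between /e/ and /u/, between two vowels — surfaces as [ʒ] (rule 3).
/u/ (between /ʃ/ and /l/): no rule targets it → [u].
/l/ meets the environment for rule 2 (word-finally) → [ɫ].

[jamseflaʔfeʒuɫ]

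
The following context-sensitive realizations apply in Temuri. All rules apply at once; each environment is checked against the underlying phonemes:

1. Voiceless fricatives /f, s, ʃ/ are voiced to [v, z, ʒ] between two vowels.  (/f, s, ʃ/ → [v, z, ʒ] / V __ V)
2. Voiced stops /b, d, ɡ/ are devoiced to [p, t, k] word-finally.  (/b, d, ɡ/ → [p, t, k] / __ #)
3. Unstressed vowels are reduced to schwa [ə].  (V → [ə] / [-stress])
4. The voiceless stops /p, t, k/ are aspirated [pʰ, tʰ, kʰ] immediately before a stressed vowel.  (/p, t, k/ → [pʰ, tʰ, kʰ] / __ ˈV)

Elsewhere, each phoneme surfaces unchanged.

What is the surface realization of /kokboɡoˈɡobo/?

[kəkbəɡəˈɡobə]

/k/ — word-initial; rule 4 does not apply here → [k].
/o/ (between /k/ and /k/): in an unstressed syllable, so rule 3 applies → [ə].
/k/ (between /o/ and /b/) fails the environment for rule 4, so it stays [k].
/b/ — between /k/ and /o/; rule 2 does not apply here → [b].
/o/ meets the environment for rule 3 (in an unstressed syllable) → [ə].
/ɡ/ — between /o/ and /o/; rule 2 does not apply here → [ɡ].
Rule 3 applies to /o/ (between /ɡ/ and /ɡ/: in an unstressed syllable) → [ə].
/ɡ/ (between /o/ and /o/) is in the target of rule 2 but the environment (word-finally) is not met → [ɡ].
/o/ (between /ɡ/ and /b/): rule 3 targets it, but not in an unstressed syllable → unchanged [o].
/b/ (between /o/ and /o/) is in the target of rule 2 but the environment (word-finally) is not met → [b].
/o/ — word-final, in an unstressed syllable — surfaces as [ə] (rule 3).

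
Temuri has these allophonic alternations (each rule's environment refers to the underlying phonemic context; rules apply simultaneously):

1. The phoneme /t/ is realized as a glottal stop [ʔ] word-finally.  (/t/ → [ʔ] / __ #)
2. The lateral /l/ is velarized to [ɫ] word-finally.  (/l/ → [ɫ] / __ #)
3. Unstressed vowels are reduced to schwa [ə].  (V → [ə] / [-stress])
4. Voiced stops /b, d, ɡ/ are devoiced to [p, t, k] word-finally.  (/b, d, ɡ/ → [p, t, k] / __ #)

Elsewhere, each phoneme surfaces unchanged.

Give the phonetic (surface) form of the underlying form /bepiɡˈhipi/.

/b/ (word-initial) fails the environment for rule 4, so it stays [b].
/e/ — between /b/ and /p/, in an unstressed syllable — surfaces as [ə] (rule 3).
/p/ stays [p].
/i/ meets the environment for rule 3 (in an unstressed syllable) → [ə].
/ɡ/ — between /i/ and /h/; rule 4 does not apply here → [ɡ].
/h/ (between /ɡ/ and /i/) is unaffected → [h].
/i/ (between /h/ and /p/) fails the environment for rule 3, so it stays [i].
/p/ stays [p].
Rule 3 applies to /i/ (word-final: in an unstressed syllable) → [ə].

[bəpəɡˈhipə]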